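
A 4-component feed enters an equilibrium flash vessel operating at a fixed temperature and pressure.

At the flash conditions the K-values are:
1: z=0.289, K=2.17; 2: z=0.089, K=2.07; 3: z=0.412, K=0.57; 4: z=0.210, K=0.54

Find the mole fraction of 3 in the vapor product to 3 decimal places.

Material balance + equilibrium reduce to Σ zᵢ(Kᵢ−1)/(1+V/F(Kᵢ−1)) = 0.
g(0) = ΣzᵢKᵢ − 1 = 0.160 and g(1) = 1 − Σzᵢ/Kᵢ = -0.288, so a root lies in (0, 1).
Newton iteration, V/F⁰ = 0.5:
  V/F = 0.500: g = -0.0758, g' = -0.399 → V/F = 0.310
  V/F = 0.310: g = 0.0025, g' = -0.432 → V/F = 0.316
Converged at V/F = 0.316.
Compositions from xᵢ = zᵢ/(1+V/F(Kᵢ−1)), yᵢ = Kᵢxᵢ:
  1: x = 0.211, y = 0.458
  2: x = 0.067, y = 0.138
  3: x = 0.477, y = 0.272
  4: x = 0.246, y = 0.133

y_3 = 0.272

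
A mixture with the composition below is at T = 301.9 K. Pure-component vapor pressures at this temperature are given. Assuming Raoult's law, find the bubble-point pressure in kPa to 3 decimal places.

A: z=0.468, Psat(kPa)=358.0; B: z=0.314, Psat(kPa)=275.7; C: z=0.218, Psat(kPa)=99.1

Pbub = 275.718 kPa

At the bubble point ψ → 0, so ΣzᵢKᵢ = 1 with Kᵢ = Pᵢˢᵃᵗ/P ⇒ P = ΣzᵢPᵢˢᵃᵗ.
P = 0.468·358.0 + 0.314·275.7 + 0.218·99.1 = 275.718 kPa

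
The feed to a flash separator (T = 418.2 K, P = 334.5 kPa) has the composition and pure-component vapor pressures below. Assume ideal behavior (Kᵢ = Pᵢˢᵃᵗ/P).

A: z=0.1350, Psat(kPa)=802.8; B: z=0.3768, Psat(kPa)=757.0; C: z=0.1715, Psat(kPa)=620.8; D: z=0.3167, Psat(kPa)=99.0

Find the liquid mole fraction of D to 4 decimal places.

x_D = 0.6246

Raoult's law: Kᵢ = Pᵢˢᵃᵗ/P = Pᵢˢᵃᵗ/334.5.
  K_A = 802.8/334.5 = 2.400000, K_B = 757.0/334.5 = 2.263079, K_C = 620.8/334.5 = 1.855904, K_D = 99.0/334.5 = 0.295964
Rachford–Rice: g(V/F) = Σ zᵢ(Kᵢ−1)/(1+V/F(Kᵢ−1)) = 0.
Check two-phase: ΣzᵢKᵢ = 1.5887 > 1 and Σzᵢ/Kᵢ = 1.3852 > 1, so g(0) = 0.5887 > 0 and g(1) = -0.3852 < 0.
Iterate (Newton) starting at V/F = 0.31:
  V/F = 0.3100: g = 0.30460, g' = -0.7744 → V/F = 0.7033
  V/F = 0.7033: g = -0.00277, g' = -0.9006 → V/F = 0.7002
Converged at V/F = 0.7002.
Compositions from xᵢ = zᵢ/(1+V/F(Kᵢ−1)), yᵢ = Kᵢxᵢ:
  A: x = 0.0682, y = 0.1636
  B: x = 0.2000, y = 0.4525
  C: x = 0.1072, y = 0.1990
  D: x = 0.6246, y = 0.1849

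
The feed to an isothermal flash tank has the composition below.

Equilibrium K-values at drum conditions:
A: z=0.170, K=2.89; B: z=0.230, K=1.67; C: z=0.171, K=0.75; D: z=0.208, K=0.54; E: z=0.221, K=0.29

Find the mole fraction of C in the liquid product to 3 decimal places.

x_C = 0.183

Material balance + equilibrium reduce to Σ zᵢ(Kᵢ−1)/(1+V/F(Kᵢ−1)) = 0.
Feasibility: ΣzᵢKᵢ = 1.180, Σzᵢ/Kᵢ = 1.572 — both > 1, two phases present.
Newton–Raphson from V/F = 0.42:
  V/F = 0.420: g = -0.0906, g' = -0.559 → V/F = 0.258
  V/F = 0.258: g = 0.0011, g' = -0.585 → V/F = 0.260
Converged at V/F = 0.260.
Compositions from xᵢ = zᵢ/(1+V/F(Kᵢ−1)), yᵢ = Kᵢxᵢ:
  A: x = 0.114, y = 0.330
  B: x = 0.196, y = 0.327
  C: x = 0.183, y = 0.137
  D: x = 0.236, y = 0.128
  E: x = 0.271, y = 0.079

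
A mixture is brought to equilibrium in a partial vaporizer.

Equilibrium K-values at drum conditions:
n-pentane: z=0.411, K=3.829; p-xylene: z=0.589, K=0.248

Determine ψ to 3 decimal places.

ψ = 0.338

Binary case is linear: z₁(K₁−1)(1+ψ(K₂−1)) + z₂(K₂−1)(1+ψ(K₁−1)) = 0
⇒ ψ = [z₁(K₁−1)+z₂(K₂−1)] / [−(K₁−1)(K₂−1)] = 0.7198/2.1274 = 0.338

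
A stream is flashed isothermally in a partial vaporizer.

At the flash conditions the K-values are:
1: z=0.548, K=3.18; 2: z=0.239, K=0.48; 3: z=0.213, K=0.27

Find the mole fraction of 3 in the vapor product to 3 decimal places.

y_3 = 0.111

Rachford–Rice: g(V/F) = Σ zᵢ(Kᵢ−1)/(1+V/F(Kᵢ−1)) = 0.
Check two-phase: ΣzᵢKᵢ = 1.915 > 1 and Σzᵢ/Kᵢ = 1.459 > 1, so g(0) = 0.915 > 0 and g(1) = -0.459 < 0.
Newton–Raphson from V/F = 0.56:
  V/F = 0.560: g = 0.0996, g' = -0.981 → V/F = 0.661
Converged at V/F = 0.661.
Compositions from xᵢ = zᵢ/(1+V/F(Kᵢ−1)), yᵢ = Kᵢxᵢ:
  1: x = 0.225, y = 0.714
  2: x = 0.364, y = 0.175
  3: x = 0.411, y = 0.111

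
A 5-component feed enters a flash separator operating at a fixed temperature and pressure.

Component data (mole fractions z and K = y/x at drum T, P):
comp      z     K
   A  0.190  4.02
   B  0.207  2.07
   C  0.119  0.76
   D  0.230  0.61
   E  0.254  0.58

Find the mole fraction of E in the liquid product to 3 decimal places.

Let ψ = V/F and solve Σ zᵢ(Kᵢ−1)/(1+ψ(Kᵢ−1)) = 0.
Check two-phase: ΣzᵢKᵢ = 1.570 > 1 and Σzᵢ/Kᵢ = 1.119 > 1, so g(0) = 0.570 > 0 and g(1) = -0.119 < 0.
Newton iteration, ψ⁰ = 0.59:
  ψ = 0.590: g = 0.0504, g' = -0.460 → ψ = 0.700
  ψ = 0.700: g = 0.0023, g' = -0.422 → ψ = 0.705
Converged at ψ = 0.705.
Compositions from xᵢ = zᵢ/(1+ψ(Kᵢ−1)), yᵢ = Kᵢxᵢ:
  A: x = 0.061, y = 0.244
  B: x = 0.118, y = 0.244
  C: x = 0.143, y = 0.109
  D: x = 0.317, y = 0.193
  E: x = 0.361, y = 0.209

x_E = 0.361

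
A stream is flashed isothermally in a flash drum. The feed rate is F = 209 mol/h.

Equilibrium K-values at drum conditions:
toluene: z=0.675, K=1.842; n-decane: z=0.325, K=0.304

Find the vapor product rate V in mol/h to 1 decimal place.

V = 122.0 mol/h

Binary case is linear: z₁(K₁−1)(1+ψ(K₂−1)) + z₂(K₂−1)(1+ψ(K₁−1)) = 0
⇒ ψ = [z₁(K₁−1)+z₂(K₂−1)] / [−(K₁−1)(K₂−1)] = 0.3422/0.5860 = 0.584
Then V = ψ·F = 0.5838·209 = 122.0 mol/h and L = F − V = 87.0 mol/h.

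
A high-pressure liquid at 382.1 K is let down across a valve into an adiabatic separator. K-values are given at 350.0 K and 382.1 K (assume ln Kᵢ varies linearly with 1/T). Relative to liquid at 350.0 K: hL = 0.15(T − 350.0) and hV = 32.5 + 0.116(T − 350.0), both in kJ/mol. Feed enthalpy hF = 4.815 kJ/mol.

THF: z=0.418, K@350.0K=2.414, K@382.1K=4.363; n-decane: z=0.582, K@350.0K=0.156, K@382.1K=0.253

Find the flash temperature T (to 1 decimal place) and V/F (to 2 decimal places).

T = 353.4 K, V/F = 0.13

Adiabatic flash: solve Rachford–Rice at each trial T, then check hF = ψ·hV(T) + (1−ψ)·hL(T).
  T = 350.0 K: K = (2.414, 0.156), RR gives ψ = 0.084, H_out = 2.719 kJ/mol
  T = 382.1 K: K = (4.363, 0.253), RR gives ψ = 0.387, H_out = 16.955 kJ/mol
  T = 366.1 K: K = (3.291, 0.201), RR gives ψ = 0.269, H_out = 11.012 kJ/mol
  T = 358.1 K: K = (2.831, 0.178), RR gives ψ = 0.190, H_out = 7.353 kJ/mol
  T = 354.1 K: K = (2.619, 0.167), RR gives ψ = 0.142, H_out = 5.217 kJ/mol
  T = 352.1 K: K = (2.518, 0.161), RR gives ψ = 0.115, H_out = 4.044 kJ/mol
Linear interpolation between T = 352.1 (H_out = 4.044) and T = 354.1 (H_out = 5.217) on hF = 4.815 gives T ≈ 353.4 K, at which ψ = 0.13.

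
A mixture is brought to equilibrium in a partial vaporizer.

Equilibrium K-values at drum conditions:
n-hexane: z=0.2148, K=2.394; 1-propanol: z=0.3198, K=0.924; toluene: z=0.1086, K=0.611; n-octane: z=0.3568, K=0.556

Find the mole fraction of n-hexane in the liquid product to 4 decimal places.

Material balance + equilibrium reduce to Σ zᵢ(Kᵢ−1)/(1+V/F(Kᵢ−1)) = 0.
Check two-phase: ΣzᵢKᵢ = 1.0745 > 1 and Σzᵢ/Kᵢ = 1.2553 > 1, so g(0) = 0.0745 > 0 and g(1) = -0.2553 < 0.
Newton iteration, V/F⁰ = 0.53:
  V/F = 0.5300: g = -0.11351, g' = -0.2864 → V/F = 0.1337
  V/F = 0.1337: g = 0.01485, g' = -0.3962 → V/F = 0.1712
  V/F = 0.1712: g = 0.00040, g' = -0.3752 → V/F = 0.1723
Converged at V/F = 0.1723.
Compositions from xᵢ = zᵢ/(1+V/F(Kᵢ−1)), yᵢ = Kᵢxᵢ:
  n-hexane: x = 0.1732, y = 0.4147
  1-propanol: x = 0.3240, y = 0.2994
  toluene: x = 0.1164, y = 0.0711
  n-octane: x = 0.3864, y = 0.2148

x_n-hexane = 0.1732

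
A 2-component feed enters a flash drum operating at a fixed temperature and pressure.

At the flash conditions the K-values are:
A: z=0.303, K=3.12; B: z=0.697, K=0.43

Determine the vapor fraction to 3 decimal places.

ψ = 0.203

Binary case is linear: z₁(K₁−1)(1+ψ(K₂−1)) + z₂(K₂−1)(1+ψ(K₁−1)) = 0
⇒ ψ = [z₁(K₁−1)+z₂(K₂−1)] / [−(K₁−1)(K₂−1)] = 0.2451/1.2084 = 0.203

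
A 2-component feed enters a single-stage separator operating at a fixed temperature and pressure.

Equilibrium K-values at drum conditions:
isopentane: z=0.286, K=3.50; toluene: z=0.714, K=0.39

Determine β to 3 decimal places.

β = 0.183

Rachford–Rice: g(β) = Σ zᵢ(Kᵢ−1)/(1+β(Kᵢ−1)) = 0.
Feasibility: ΣzᵢKᵢ = 1.279, Σzᵢ/Kᵢ = 1.912 — both > 1, two phases present.
Binary case is linear: z₁(K₁−1)(1+β(K₂−1)) + z₂(K₂−1)(1+β(K₁−1)) = 0
⇒ β = [z₁(K₁−1)+z₂(K₂−1)] / [−(K₁−1)(K₂−1)] = 0.2795/1.5250 = 0.183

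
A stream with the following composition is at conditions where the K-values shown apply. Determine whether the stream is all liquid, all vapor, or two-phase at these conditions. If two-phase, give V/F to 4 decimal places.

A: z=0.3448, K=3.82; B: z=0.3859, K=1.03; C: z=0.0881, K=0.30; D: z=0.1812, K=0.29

two-phase, V/F = 0.6531

ΣzᵢKᵢ = 1.7936; Σzᵢ/Kᵢ = 1.3834.
Both exceed 1, so a two-phase solution exists.
Iterate (Newton) starting at ψ = 0.52:
  ψ = 0.5200: g = 0.10472, g' = -0.7874 → ψ = 0.6530
  ψ = 0.6530: g = 0.00010, g' = -0.8039 → ψ = 0.6531
Converged at ψ = 0.6531.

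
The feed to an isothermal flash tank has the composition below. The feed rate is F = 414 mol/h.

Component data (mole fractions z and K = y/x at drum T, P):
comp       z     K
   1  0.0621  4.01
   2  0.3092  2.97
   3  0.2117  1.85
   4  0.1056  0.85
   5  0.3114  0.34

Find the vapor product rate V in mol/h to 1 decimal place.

V = 304.7 mol/h

Rachford–Rice: g(ψ) = Σ zᵢ(Kᵢ−1)/(1+ψ(Kᵢ−1)) = 0.
Feasibility: ΣzᵢKᵢ = 1.7546, Σzᵢ/Kᵢ = 1.2741 — both > 1, two phases present.
Iterate (Newton) starting at ψ = 0.66:
  ψ = 0.6600: g = 0.06095, g' = -0.7814 → ψ = 0.7380
  ψ = 0.7380: g = -0.00167, g' = -0.8299 → ψ = 0.7360
Converged at ψ = 0.7360.
Then V = ψ·F = 0.7360·414 = 304.7 mol/h and L = F − V = 109.3 mol/h.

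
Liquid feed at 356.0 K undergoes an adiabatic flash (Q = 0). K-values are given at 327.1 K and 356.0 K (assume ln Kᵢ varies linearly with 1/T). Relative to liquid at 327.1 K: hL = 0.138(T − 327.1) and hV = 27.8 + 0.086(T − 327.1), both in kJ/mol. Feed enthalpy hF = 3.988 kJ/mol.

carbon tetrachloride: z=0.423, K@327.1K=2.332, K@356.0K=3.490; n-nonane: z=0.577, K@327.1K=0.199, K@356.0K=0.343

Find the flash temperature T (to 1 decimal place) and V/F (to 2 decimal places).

T = 329.7 K, V/F = 0.13

Adiabatic flash: solve Rachford–Rice at each trial T, then check hF = ψ·hV(T) + (1−ψ)·hL(T).
  T = 327.1 K: K = (2.332, 0.199), RR gives ψ = 0.095, H_out = 2.638 kJ/mol
  T = 356.0 K: K = (3.490, 0.343), RR gives ψ = 0.412, H_out = 14.826 kJ/mol
  T = 341.6 K: K = (2.879, 0.265), RR gives ψ = 0.268, H_out = 9.252 kJ/mol
  T = 334.4 K: K = (2.599, 0.230), RR gives ψ = 0.189, H_out = 6.184 kJ/mol
  T = 330.8 K: K = (2.465, 0.215), RR gives ψ = 0.145, H_out = 4.506 kJ/mol
  T = 329.0 K: K = (2.400, 0.207), RR gives ψ = 0.121, H_out = 3.618 kJ/mol
  T = 329.9 K: K = (2.432, 0.211), RR gives ψ = 0.133, H_out = 4.066 kJ/mol
Linear interpolation between T = 329.0 (H_out = 3.618) and T = 329.9 (H_out = 4.066) on hF = 3.988 gives T ≈ 329.7 K, at which ψ = 0.13.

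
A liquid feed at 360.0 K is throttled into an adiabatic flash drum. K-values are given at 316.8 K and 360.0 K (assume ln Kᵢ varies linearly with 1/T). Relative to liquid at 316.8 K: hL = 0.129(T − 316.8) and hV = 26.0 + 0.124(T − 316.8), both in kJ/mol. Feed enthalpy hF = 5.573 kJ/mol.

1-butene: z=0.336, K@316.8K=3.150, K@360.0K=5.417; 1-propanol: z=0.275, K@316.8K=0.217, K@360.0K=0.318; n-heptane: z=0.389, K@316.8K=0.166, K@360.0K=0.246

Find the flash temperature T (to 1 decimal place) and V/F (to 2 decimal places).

Adiabatic flash: solve Rachford–Rice at each trial T, then check hF = ψ·hV(T) + (1−ψ)·hL(T).
  T = 316.8 K: K = (3.150, 0.217, 0.166), RR gives ψ = 0.104, H_out = 2.716 kJ/mol
  T = 360.0 K: K = (5.417, 0.318, 0.246), RR gives ψ = 0.313, H_out = 13.651 kJ/mol
  T = 338.4 K: K = (4.203, 0.266, 0.205), RR gives ψ = 0.229, H_out = 8.713 kJ/mol
  T = 327.6 K: K = (3.656, 0.241, 0.185), RR gives ψ = 0.174, H_out = 5.914 kJ/mol
  T = 322.2 K: K = (3.398, 0.229, 0.175), RR gives ψ = 0.142, H_out = 4.378 kJ/mol
  T = 324.9 K: K = (3.526, 0.235, 0.180), RR gives ψ = 0.159, H_out = 5.160 kJ/mol
  T = 326.2 K: K = (3.588, 0.238, 0.182), RR gives ψ = 0.166, H_out = 5.526 kJ/mol
Linear interpolation between T = 326.2 (H_out = 5.526) and T = 327.6 (H_out = 5.914) on hF = 5.573 gives T ≈ 326.4 K, at which ψ = 0.17.

T = 326.4 K, V/F = 0.17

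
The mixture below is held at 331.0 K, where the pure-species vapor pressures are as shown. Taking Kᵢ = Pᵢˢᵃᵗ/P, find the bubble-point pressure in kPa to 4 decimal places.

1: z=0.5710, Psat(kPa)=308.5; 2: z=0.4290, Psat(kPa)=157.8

Pbub = 243.8497 kPa

At the bubble point ψ → 0, so ΣzᵢKᵢ = 1 with Kᵢ = Pᵢˢᵃᵗ/P ⇒ P = ΣzᵢPᵢˢᵃᵗ.
P = 0.5710·308.5 + 0.4290·157.8 = 243.8497 kPa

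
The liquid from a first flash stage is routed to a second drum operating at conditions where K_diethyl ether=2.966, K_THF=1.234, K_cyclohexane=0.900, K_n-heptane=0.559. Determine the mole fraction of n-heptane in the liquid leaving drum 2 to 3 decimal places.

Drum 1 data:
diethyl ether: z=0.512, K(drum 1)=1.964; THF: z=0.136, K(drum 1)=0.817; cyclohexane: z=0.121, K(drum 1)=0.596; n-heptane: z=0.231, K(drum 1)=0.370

x_n-heptane (drum 2) = 0.578

Drum 1:
Let ψ₁ = V/F and solve Σ zᵢ(Kᵢ−1)/(1+ψ₁(Kᵢ−1)) = 0.
Check two-phase: ΣzᵢKᵢ = 1.274 > 1 and Σzᵢ/Kᵢ = 1.254 > 1, so g(0) = 0.274 > 0 and g(1) = -0.254 < 0.
Iterate (Newton) starting at ψ₁ = 0.5:
  ψ₁ = 0.500: g = 0.0319, g' = -0.449 → ψ₁ = 0.571
  ψ₁ = 0.571: g = -0.0004, g' = -0.461 → ψ₁ = 0.570
Converged at ψ₁ = 0.570.
Drum-1 compositions:
  diethyl ether: x = 0.330, y = 0.649
  THF: x = 0.152, y = 0.124
  cyclohexane: x = 0.157, y = 0.094
  n-heptane: x = 0.361, y = 0.133
Drum-2 feed = drum-1 liquid: z₂ = (0.3304, 0.1518, 0.1572, 0.3606).
Drum 2:
Newton iteration, ψ₂⁰ = 0.38:
  ψ₂ = 0.380: g = 0.1970, g' = -0.528 → ψ₂ = 0.753
  ψ₂ = 0.753: g = 0.0370, g' = -0.373 → ψ₂ = 0.852
  ψ₂ = 0.852: g = 0.0004, g' = -0.366 → ψ₂ = 0.853
Converged at ψ₂ = 0.853.
  diethyl ether: x = 0.123, y = 0.366
  THF: x = 0.127, y = 0.156
  cyclohexane: x = 0.172, y = 0.155
  n-heptane: x = 0.578, y = 0.323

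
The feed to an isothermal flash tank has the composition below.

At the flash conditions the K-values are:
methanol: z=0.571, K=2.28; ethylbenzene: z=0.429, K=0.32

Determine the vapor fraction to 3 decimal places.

ψ = 0.505

Newton–Raphson from ψ = 0.43:
  ψ = 0.430: g = 0.0591, g' = -0.785 → ψ = 0.505
Converged at ψ = 0.505.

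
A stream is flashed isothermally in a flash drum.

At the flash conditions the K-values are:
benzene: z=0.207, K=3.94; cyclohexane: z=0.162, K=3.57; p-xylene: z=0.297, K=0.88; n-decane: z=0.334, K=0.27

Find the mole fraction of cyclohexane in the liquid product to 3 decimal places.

Let ψ = V/F and solve Σ zᵢ(Kᵢ−1)/(1+ψ(Kᵢ−1)) = 0.
Check two-phase: ΣzᵢKᵢ = 1.745 > 1 and Σzᵢ/Kᵢ = 1.672 > 1, so g(0) = 0.745 > 0 and g(1) = -0.672 < 0.
Newton–Raphson from ψ = 0.5:
  ψ = 0.500: g = 0.0067, g' = -0.944 → ψ = 0.507
Converged at ψ = 0.507.
Compositions from xᵢ = zᵢ/(1+ψ(Kᵢ−1)), yᵢ = Kᵢxᵢ:
  benzene: x = 0.083, y = 0.327
  cyclohexane: x = 0.070, y = 0.251
  p-xylene: x = 0.316, y = 0.278
  n-decane: x = 0.530, y = 0.143

x_cyclohexane = 0.070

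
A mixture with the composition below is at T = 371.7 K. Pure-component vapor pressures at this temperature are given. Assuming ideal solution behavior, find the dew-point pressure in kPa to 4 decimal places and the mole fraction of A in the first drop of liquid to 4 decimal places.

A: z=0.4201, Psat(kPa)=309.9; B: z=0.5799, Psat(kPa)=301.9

Pdew = 305.2099 kPa, x_A = 0.4137

At the dew point ψ → 1, so Σzᵢ/Kᵢ = 1 with Kᵢ = Pᵢˢᵃᵗ/P ⇒ 1/P = Σzᵢ/Pᵢˢᵃᵗ.
1/P = 0.4201/309.9 + 0.5799/301.9 = 0.0032764 ⇒ P = 305.2099 kPa
xᵢ = zᵢP/Pᵢˢᵃᵗ ⇒ x_A = 0.4201·305.2099/309.9 = 0.4137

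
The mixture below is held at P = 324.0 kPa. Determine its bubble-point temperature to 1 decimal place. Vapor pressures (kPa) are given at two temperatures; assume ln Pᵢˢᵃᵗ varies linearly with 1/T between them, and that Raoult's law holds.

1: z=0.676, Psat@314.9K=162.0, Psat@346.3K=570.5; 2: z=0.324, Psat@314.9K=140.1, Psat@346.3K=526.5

Bubble-point temperature: ΣzᵢPᵢˢᵃᵗ(T) = P. Interpolate ln Pᵢˢᵃᵗ = aᵢ + bᵢ/T.
  T = 314.9 K: ΣzᵢPᵢˢᵃᵗ = 154.90 kPa
  T = 346.3 K: ΣzᵢPᵢˢᵃᵗ = 556.24 kPa
  T = 330.6 K: ΣzᵢPᵢˢᵃᵗ = 302.55 kPa
  T = 338.5 K: ΣzᵢPᵢˢᵃᵗ = 413.93 kPa
  T = 334.6 K: ΣzᵢPᵢˢᵃᵗ = 355.24 kPa
  T = 332.6 K: ΣzᵢPᵢˢᵃᵗ = 328.00 kPa
Interpolating between 330.6 K and 332.6 K gives T ≈ 332.3 K.

T = 332.3 K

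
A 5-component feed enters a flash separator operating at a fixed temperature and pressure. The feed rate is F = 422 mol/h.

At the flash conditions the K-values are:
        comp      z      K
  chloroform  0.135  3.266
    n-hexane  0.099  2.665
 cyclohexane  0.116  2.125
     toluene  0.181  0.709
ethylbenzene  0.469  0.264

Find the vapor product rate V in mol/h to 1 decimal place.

V = 75.6 mol/h

Newton–Raphson from β = 0.5:
  β = 0.500: g = -0.2909, g' = -0.951 → β = 0.194
  β = 0.194: g = -0.0145, g' = -0.953 → β = 0.179
Converged at β = 0.179.
Then V = β·F = 0.1791·422 = 75.6 mol/h and L = F − V = 346.4 mol/h.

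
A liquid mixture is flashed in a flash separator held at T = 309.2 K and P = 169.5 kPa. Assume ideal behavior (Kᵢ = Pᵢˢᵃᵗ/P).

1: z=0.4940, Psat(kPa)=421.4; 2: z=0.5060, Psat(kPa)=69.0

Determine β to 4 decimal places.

β = 0.4927

Raoult's law: Kᵢ = Pᵢˢᵃᵗ/P = Pᵢˢᵃᵗ/169.5.
  K_1 = 421.4/169.5 = 2.486136, K_2 = 69.0/169.5 = 0.407080
Let β = V/F and solve Σ zᵢ(Kᵢ−1)/(1+β(Kᵢ−1)) = 0.
Check two-phase: ΣzᵢKᵢ = 1.4341 > 1 and Σzᵢ/Kᵢ = 1.4417 > 1, so g(0) = 0.4341 > 0 and g(1) = -0.4417 < 0.
Binary case is linear: z₁(K₁−1)(1+β(K₂−1)) + z₂(K₂−1)(1+β(K₁−1)) = 0
⇒ β = [z₁(K₁−1)+z₂(K₂−1)] / [−(K₁−1)(K₂−1)] = 0.43413/0.88116 = 0.4927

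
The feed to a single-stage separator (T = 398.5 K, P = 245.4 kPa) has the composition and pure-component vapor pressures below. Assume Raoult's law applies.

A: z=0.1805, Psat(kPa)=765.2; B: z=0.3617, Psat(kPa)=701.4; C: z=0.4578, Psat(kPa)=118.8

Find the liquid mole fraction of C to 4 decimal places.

x_C = 0.7899

Raoult's law: Kᵢ = Pᵢˢᵃᵗ/P = Pᵢˢᵃᵗ/245.4.
  K_A = 765.2/245.4 = 3.118174, K_B = 701.4/245.4 = 2.858191, K_C = 118.8/245.4 = 0.484108
Newton iteration, ψ⁰ = 0.49:
  ψ = 0.4900: g = 0.22333, g' = -0.7554 → ψ = 0.7856
  ψ = 0.7856: g = 0.01960, g' = -0.6650 → ψ = 0.8151
  ψ = 0.8151: g = -0.00006, g' = -0.6693 → ψ = 0.8150
Converged at ψ = 0.8150.
Compositions from xᵢ = zᵢ/(1+ψ(Kᵢ−1)), yᵢ = Kᵢxᵢ:
  A: x = 0.0662, y = 0.2064
  B: x = 0.1438, y = 0.4111
  C: x = 0.7899, y = 0.3824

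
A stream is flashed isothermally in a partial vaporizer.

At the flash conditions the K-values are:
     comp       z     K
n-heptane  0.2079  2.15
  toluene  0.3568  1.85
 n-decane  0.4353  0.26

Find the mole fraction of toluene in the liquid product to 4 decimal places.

x_toluene = 0.2829

Material balance + equilibrium reduce to Σ zᵢ(Kᵢ−1)/(1+V/F(Kᵢ−1)) = 0.
Feasibility: ΣzᵢKᵢ = 1.2202, Σzᵢ/Kᵢ = 1.9638 — both > 1, two phases present.
Newton–Raphson from V/F = 0.51:
  V/F = 0.5100: g = -0.15512, g' = -0.8496 → V/F = 0.3274
  V/F = 0.3274: g = -0.01420, g' = -0.7181 → V/F = 0.3077
  V/F = 0.3077: g = -0.00007, g' = -0.7116 → V/F = 0.3076
Converged at V/F = 0.3076.
Compositions from xᵢ = zᵢ/(1+V/F(Kᵢ−1)), yᵢ = Kᵢxᵢ:
  n-heptane: x = 0.1536, y = 0.3302
  toluene: x = 0.2829, y = 0.5233
  n-decane: x = 0.5636, y = 0.1465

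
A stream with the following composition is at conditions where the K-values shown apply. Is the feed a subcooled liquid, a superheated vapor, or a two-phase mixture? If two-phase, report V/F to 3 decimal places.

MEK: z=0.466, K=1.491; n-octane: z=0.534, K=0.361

ΣzᵢKᵢ = 0.888; Σzᵢ/Kᵢ = 1.792.
Since ΣzᵢKᵢ < 1 the mixture is below its bubble point — single liquid phase.

subcooled liquid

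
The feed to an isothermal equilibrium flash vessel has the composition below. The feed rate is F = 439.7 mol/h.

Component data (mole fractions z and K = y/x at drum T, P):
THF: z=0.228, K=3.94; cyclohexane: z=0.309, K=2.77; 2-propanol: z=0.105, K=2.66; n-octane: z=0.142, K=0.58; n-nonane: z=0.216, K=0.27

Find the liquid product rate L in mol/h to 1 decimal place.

Iterate (Newton) starting at ψ = 0.5:
  ψ = 0.500: g = 0.3330, g' = -1.007 → ψ = 0.831
  ψ = 0.831: g = -0.0026, g' = -1.178 → ψ = 0.828
Converged at ψ = 0.828.
Then V = ψ·F = 0.8283·439.7 = 364.2 mol/h and L = F − V = 75.5 mol/h.

L = 75.5 mol/h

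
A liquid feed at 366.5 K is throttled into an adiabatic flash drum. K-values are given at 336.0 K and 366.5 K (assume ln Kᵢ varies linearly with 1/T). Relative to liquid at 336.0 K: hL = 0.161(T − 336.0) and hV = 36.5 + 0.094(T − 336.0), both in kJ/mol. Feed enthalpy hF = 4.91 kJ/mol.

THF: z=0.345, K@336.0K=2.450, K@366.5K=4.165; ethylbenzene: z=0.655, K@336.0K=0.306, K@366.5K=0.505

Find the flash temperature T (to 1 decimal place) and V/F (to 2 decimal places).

T = 340.2 K, V/F = 0.12

Adiabatic flash: solve Rachford–Rice at each trial T, then check hF = ψ·hV(T) + (1−ψ)·hL(T).
  T = 336.0 K: K = (2.450, 0.306), RR gives ψ = 0.045, H_out = 1.657 kJ/mol
  T = 366.5 K: K = (4.165, 0.505), RR gives ψ = 0.490, H_out = 21.795 kJ/mol
  T = 351.2 K: K = (3.229, 0.397), RR gives ψ = 0.278, H_out = 12.322 kJ/mol
  T = 343.6 K: K = (2.821, 0.350), RR gives ψ = 0.171, H_out = 7.369 kJ/mol
  T = 339.8 K: K = (2.631, 0.327), RR gives ψ = 0.111, H_out = 4.646 kJ/mol
  T = 341.7 K: K = (2.725, 0.338), RR gives ψ = 0.142, H_out = 6.035 kJ/mol
Linear interpolation between T = 339.8 (H_out = 4.646) and T = 341.7 (H_out = 6.035) on hF = 4.91 gives T ≈ 340.2 K, at which ψ = 0.12.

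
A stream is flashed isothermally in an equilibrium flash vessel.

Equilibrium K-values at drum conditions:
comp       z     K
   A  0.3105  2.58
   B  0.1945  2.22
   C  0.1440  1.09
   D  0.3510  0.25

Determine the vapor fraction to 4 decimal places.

ψ = 0.5146

Rachford–Rice: g(ψ) = Σ zᵢ(Kᵢ−1)/(1+ψ(Kᵢ−1)) = 0.
g(0) = ΣzᵢKᵢ − 1 = 0.4776 and g(1) = 1 − Σzᵢ/Kᵢ = -0.7441, so a root lies in (0, 1).
Newton iteration, ψ⁰ = 0.5:
  ψ = 0.5000: g = 0.01266, g' = -0.8601 → ψ = 0.5147
  ψ = 0.5147: g = -0.00007, g' = -0.8698 → ψ = 0.5146
Converged at ψ = 0.5146.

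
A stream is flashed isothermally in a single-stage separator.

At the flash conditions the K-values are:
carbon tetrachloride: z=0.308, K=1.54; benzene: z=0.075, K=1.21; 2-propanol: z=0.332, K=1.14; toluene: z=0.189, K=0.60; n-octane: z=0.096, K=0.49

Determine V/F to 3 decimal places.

Material balance + equilibrium reduce to Σ zᵢ(Kᵢ−1)/(1+V/F(Kᵢ−1)) = 0.
Check two-phase: ΣzᵢKᵢ = 1.104 > 1 and Σzᵢ/Kᵢ = 1.064 > 1, so g(0) = 0.104 > 0 and g(1) = -0.064 < 0.
Iterate (Newton) starting at V/F = 0.5:
  V/F = 0.500: g = 0.0284, g' = -0.156 → V/F = 0.682
  V/F = 0.682: g = -0.0013, g' = -0.172 → V/F = 0.675
Converged at V/F = 0.675.

V/F = 0.675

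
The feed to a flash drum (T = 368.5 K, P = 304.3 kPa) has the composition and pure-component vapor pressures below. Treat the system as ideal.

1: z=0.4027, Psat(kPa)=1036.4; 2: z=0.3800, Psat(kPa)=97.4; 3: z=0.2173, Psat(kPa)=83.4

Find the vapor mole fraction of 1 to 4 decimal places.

Raoult's law: Kᵢ = Pᵢˢᵃᵗ/P = Pᵢˢᵃᵗ/304.3.
  K_1 = 1036.4/304.3 = 3.405849, K_2 = 97.4/304.3 = 0.320079, K_3 = 83.4/304.3 = 0.274072
Iterate (Newton) starting at β = 0.5:
  β = 0.5000: g = -0.19927, g' = -1.1657 → β = 0.3291
  β = 0.3291: g = 0.00066, g' = -1.2153 → β = 0.3296
Converged at β = 0.3296.
Compositions from xᵢ = zᵢ/(1+β(Kᵢ−1)), yᵢ = Kᵢxᵢ:
  1: x = 0.2246, y = 0.7650
  2: x = 0.4898, y = 0.1568
  3: x = 0.2856, y = 0.0783

y_1 = 0.7650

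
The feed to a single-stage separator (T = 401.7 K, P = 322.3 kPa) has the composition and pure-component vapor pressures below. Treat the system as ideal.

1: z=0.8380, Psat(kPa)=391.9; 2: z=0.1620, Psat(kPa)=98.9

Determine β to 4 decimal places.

β = 0.4588

Raoult's law: Kᵢ = Pᵢˢᵃᵗ/P = Pᵢˢᵃᵗ/322.3.
  K_1 = 391.9/322.3 = 1.215948, K_2 = 98.9/322.3 = 0.306857
Let β = V/F and solve Σ zᵢ(Kᵢ−1)/(1+β(Kᵢ−1)) = 0.
Feasibility: ΣzᵢKᵢ = 1.0687, Σzᵢ/Kᵢ = 1.2171 — both > 1, two phases present.
Binary case is linear: z₁(K₁−1)(1+β(K₂−1)) + z₂(K₂−1)(1+β(K₁−1)) = 0
⇒ β = [z₁(K₁−1)+z₂(K₂−1)] / [−(K₁−1)(K₂−1)] = 0.06868/0.14968 = 0.4588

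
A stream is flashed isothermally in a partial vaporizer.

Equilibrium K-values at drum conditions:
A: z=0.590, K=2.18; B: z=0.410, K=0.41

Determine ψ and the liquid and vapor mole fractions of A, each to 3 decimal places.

Newton iteration, ψ⁰ = 0.42:
  ψ = 0.420: g = 0.1439, g' = -0.620 → ψ = 0.652
  ψ = 0.652: g = 0.0002, g' = -0.639 → ψ = 0.653
Converged at ψ = 0.653.
Compositions from xᵢ = zᵢ/(1+ψ(Kᵢ−1)), yᵢ = Kᵢxᵢ:
  A: x = 0.333, y = 0.727
  B: x = 0.667, y = 0.273

ψ = 0.653, x_A = 0.333, y_A = 0.727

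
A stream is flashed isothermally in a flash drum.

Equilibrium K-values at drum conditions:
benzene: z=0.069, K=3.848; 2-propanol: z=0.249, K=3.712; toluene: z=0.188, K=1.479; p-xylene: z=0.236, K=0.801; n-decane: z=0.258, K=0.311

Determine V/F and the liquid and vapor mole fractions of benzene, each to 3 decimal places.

Rachford–Rice: g(V/F) = Σ zᵢ(Kᵢ−1)/(1+V/F(Kᵢ−1)) = 0.
Check two-phase: ΣzᵢKᵢ = 1.737 > 1 and Σzᵢ/Kᵢ = 1.336 > 1, so g(0) = 0.737 > 0 and g(1) = -0.336 < 0.
Newton iteration, V/F⁰ = 0.65:
  V/F = 0.650: g = 0.0061, g' = -0.748 → V/F = 0.658
Converged at V/F = 0.658.
Compositions from xᵢ = zᵢ/(1+V/F(Kᵢ−1)), yᵢ = Kᵢxᵢ:
  benzene: x = 0.024, y = 0.092
  2-propanol: x = 0.089, y = 0.332
  toluene: x = 0.143, y = 0.211
  p-xylene: x = 0.272, y = 0.218
  n-decane: x = 0.472, y = 0.147

V/F = 0.658, x_benzene = 0.024, y_benzene = 0.092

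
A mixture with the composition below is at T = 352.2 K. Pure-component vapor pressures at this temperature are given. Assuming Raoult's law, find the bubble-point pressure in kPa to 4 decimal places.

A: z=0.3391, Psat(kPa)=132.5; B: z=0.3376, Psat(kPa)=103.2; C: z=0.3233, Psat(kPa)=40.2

Pbub = 92.7677 kPa

At the bubble point ψ → 0, so ΣzᵢKᵢ = 1 with Kᵢ = Pᵢˢᵃᵗ/P ⇒ P = ΣzᵢPᵢˢᵃᵗ.
P = 0.3391·132.5 + 0.3376·103.2 + 0.3233·40.2 = 92.7677 kPa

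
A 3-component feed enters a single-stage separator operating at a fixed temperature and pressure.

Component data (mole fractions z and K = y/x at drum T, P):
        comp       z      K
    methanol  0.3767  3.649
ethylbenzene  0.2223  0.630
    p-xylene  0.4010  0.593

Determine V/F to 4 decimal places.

V/F = 0.7205

Material balance + equilibrium reduce to Σ zᵢ(Kᵢ−1)/(1+V/F(Kᵢ−1)) = 0.
Check two-phase: ΣzᵢKᵢ = 1.7524 > 1 and Σzᵢ/Kᵢ = 1.1323 > 1, so g(0) = 0.7524 > 0 and g(1) = -0.1323 < 0.
Iterate (Newton) starting at V/F = 0.66:
  V/F = 0.6600: g = 0.03111, g' = -0.5274 → V/F = 0.7190
  V/F = 0.7190: g = 0.00077, g' = -0.5026 → V/F = 0.7205
Converged at V/F = 0.7205.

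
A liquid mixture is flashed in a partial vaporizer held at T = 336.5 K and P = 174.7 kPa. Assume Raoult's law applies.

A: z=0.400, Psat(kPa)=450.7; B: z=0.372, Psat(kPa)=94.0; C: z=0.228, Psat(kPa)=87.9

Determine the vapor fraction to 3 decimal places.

Raoult's law: Kᵢ = Pᵢˢᵃᵗ/P = Pᵢˢᵃᵗ/174.7.
  K_A = 450.7/174.7 = 2.57985, K_B = 94.0/174.7 = 0.53807, K_C = 87.9/174.7 = 0.50315
Rachford–Rice: g(ψ) = Σ zᵢ(Kᵢ−1)/(1+ψ(Kᵢ−1)) = 0.
g(0) = ΣzᵢKᵢ − 1 = 0.347 and g(1) = 1 − Σzᵢ/Kᵢ = -0.300, so a root lies in (0, 1).
Newton–Raphson from ψ = 0.5:
  ψ = 0.500: g = -0.0211, g' = -0.545 → ψ = 0.461
  ψ = 0.461: g = 0.0002, g' = -0.557 → ψ = 0.462
Converged at ψ = 0.462.

ψ = 0.462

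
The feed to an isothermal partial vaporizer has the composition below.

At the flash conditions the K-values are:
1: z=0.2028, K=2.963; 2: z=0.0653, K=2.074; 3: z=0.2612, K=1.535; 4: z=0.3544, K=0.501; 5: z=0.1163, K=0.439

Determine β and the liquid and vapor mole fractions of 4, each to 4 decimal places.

Iterate (Newton) starting at β = 0.5:
  β = 0.5000: g = 0.03047, g' = -0.5048 → β = 0.5604
  β = 0.5604: g = 0.00022, g' = -0.4987 → β = 0.5608
Converged at β = 0.5608.
Compositions from xᵢ = zᵢ/(1+β(Kᵢ−1)), yᵢ = Kᵢxᵢ:
  1: x = 0.0965, y = 0.2860
  2: x = 0.0408, y = 0.0845
  3: x = 0.2009, y = 0.3084
  4: x = 0.4921, y = 0.2465
  5: x = 0.1697, y = 0.0745

β = 0.5608, x_4 = 0.4921, y_4 = 0.2465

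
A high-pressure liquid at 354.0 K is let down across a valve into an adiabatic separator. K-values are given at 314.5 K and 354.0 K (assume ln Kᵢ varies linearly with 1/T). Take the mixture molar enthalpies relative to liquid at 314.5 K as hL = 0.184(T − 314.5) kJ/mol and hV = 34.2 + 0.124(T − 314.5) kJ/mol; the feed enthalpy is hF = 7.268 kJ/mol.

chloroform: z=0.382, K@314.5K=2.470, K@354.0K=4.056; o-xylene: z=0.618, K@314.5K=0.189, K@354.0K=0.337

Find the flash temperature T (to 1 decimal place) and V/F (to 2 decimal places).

T = 325.1 K, V/F = 0.16

Adiabatic flash: solve Rachford–Rice at each trial T, then check hF = ψ·hV(T) + (1−ψ)·hL(T).
  T = 314.5 K: K = (2.470, 0.189), RR gives ψ = 0.051, H_out = 1.731 kJ/mol
  T = 354.0 K: K = (4.056, 0.337), RR gives ψ = 0.374, H_out = 19.171 kJ/mol
  T = 334.2 K: K = (3.210, 0.257), RR gives ψ = 0.234, H_out = 11.356 kJ/mol
  T = 324.4 K: K = (2.829, 0.221), RR gives ψ = 0.153, H_out = 6.953 kJ/mol
  T = 329.3 K: K = (3.016, 0.239), RR gives ψ = 0.195, H_out = 9.225 kJ/mol
  T = 326.9 K: K = (2.924, 0.230), RR gives ψ = 0.175, H_out = 8.132 kJ/mol
  T = 325.6 K: K = (2.874, 0.226), RR gives ψ = 0.163, H_out = 7.525 kJ/mol
Linear interpolation between T = 324.4 (H_out = 6.953) and T = 325.6 (H_out = 7.525) on hF = 7.268 gives T ≈ 325.1 K, at which ψ = 0.16.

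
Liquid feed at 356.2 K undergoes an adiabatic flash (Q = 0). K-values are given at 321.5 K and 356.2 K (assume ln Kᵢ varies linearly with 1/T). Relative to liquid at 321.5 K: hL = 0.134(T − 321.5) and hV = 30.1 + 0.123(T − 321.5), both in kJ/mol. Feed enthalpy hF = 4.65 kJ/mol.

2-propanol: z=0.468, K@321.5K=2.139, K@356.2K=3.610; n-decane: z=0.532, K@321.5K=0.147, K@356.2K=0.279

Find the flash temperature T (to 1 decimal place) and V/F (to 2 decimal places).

Adiabatic flash: solve Rachford–Rice at each trial T, then check hF = ψ·hV(T) + (1−ψ)·hL(T).
  T = 321.5 K: K = (2.139, 0.147), RR gives ψ = 0.082, H_out = 2.455 kJ/mol
  T = 356.2 K: K = (3.610, 0.279), RR gives ψ = 0.445, H_out = 17.882 kJ/mol
  T = 338.9 K: K = (2.818, 0.206), RR gives ψ = 0.297, H_out = 11.211 kJ/mol
  T = 330.2 K: K = (2.464, 0.175), RR gives ψ = 0.204, H_out = 7.281 kJ/mol
  T = 325.9 K: K = (2.300, 0.161), RR gives ψ = 0.148, H_out = 5.047 kJ/mol
  T = 323.7 K: K = (2.219, 0.154), RR gives ψ = 0.116, H_out = 3.796 kJ/mol
Linear interpolation between T = 323.7 (H_out = 3.796) and T = 325.9 (H_out = 5.047) on hF = 4.65 gives T ≈ 325.2 K, at which ψ = 0.14.

T = 325.2 K, V/F = 0.14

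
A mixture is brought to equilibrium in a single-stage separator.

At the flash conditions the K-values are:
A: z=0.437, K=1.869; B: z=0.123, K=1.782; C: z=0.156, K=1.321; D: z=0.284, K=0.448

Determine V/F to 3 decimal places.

V/F = 0.893

Material balance + equilibrium reduce to Σ zᵢ(Kᵢ−1)/(1+V/F(Kᵢ−1)) = 0.
Feasibility: ΣzᵢKᵢ = 1.369, Σzᵢ/Kᵢ = 1.055 — both > 1, two phases present.
Newton iteration, V/F⁰ = 0.67:
  V/F = 0.670: g = 0.0956, g' = -0.393 → V/F = 0.913
  V/F = 0.913: g = -0.0095, g' = -0.490 → V/F = 0.894
  V/F = 0.894: g = -0.0001, g' = -0.477 → V/F = 0.893
Converged at V/F = 0.893.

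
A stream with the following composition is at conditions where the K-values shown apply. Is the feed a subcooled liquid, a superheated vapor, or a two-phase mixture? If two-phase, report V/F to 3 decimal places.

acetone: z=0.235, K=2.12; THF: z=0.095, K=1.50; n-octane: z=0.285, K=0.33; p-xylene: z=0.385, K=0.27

ΣzᵢKᵢ = 0.839; Σzᵢ/Kᵢ = 2.464.
Since ΣzᵢKᵢ < 1 the mixture is below its bubble point — single liquid phase.

subcooled liquid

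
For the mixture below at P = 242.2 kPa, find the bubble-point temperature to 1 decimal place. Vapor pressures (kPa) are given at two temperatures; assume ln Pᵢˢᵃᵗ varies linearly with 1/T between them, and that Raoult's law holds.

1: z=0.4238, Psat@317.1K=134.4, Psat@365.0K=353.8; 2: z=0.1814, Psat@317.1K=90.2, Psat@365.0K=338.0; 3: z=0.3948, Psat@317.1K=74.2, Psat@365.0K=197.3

Bubble-point temperature: ΣzᵢPᵢˢᵃᵗ(T) = P. Interpolate ln Pᵢˢᵃᵗ = aᵢ + bᵢ/T.
  T = 317.1 K: ΣzᵢPᵢˢᵃᵗ = 102.62 kPa
  T = 365.0 K: ΣzᵢPᵢˢᵃᵗ = 289.15 kPa
  T = 341.1 K: ΣzᵢPᵢˢᵃᵗ = 178.42 kPa
  T = 353.1 K: ΣzᵢPᵢˢᵃᵗ = 229.11 kPa
  T = 359.1 K: ΣzᵢPᵢˢᵃᵗ = 258.10 kPa
  T = 356.1 K: ΣzᵢPᵢˢᵃᵗ = 243.28 kPa
  T = 354.6 K: ΣzᵢPᵢˢᵃᵗ = 236.12 kPa
Interpolating between 354.6 K and 356.1 K gives T ≈ 355.9 K.

T = 355.9 K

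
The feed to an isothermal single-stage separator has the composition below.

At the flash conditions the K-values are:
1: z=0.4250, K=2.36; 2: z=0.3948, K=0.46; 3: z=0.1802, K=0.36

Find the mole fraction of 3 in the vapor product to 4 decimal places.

Material balance + equilibrium reduce to Σ zᵢ(Kᵢ−1)/(1+ψ(Kᵢ−1)) = 0.
Check two-phase: ΣzᵢKᵢ = 1.2495 > 1 and Σzᵢ/Kᵢ = 1.5389 > 1, so g(0) = 0.2495 > 0 and g(1) = -0.5389 < 0.
Newton–Raphson from ψ = 0.5:
  ψ = 0.5000: g = -0.11760, g' = -0.6542 → ψ = 0.3202
  ψ = 0.3202: g = -0.00018, g' = -0.6665 → ψ = 0.3200
Converged at ψ = 0.3200.
Compositions from xᵢ = zᵢ/(1+ψ(Kᵢ−1)), yᵢ = Kᵢxᵢ:
  1: x = 0.2961, y = 0.6989
  2: x = 0.4773, y = 0.2195
  3: x = 0.2266, y = 0.0816

y_3 = 0.0816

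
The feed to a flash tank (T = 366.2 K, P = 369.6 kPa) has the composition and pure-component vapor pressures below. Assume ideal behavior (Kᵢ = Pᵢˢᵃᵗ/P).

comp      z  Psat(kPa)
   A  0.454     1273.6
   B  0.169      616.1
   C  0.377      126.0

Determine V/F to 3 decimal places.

Raoult's law: Kᵢ = Pᵢˢᵃᵗ/P = Pᵢˢᵃᵗ/369.6.
  K_A = 1273.6/369.6 = 3.44589, K_B = 616.1/369.6 = 1.66694, K_C = 126.0/369.6 = 0.34091
Newton–Raphson from V/F = 0.6:
  V/F = 0.600: g = 0.1195, g' = -0.933 → V/F = 0.728
  V/F = 0.728: g = -0.0026, g' = -0.991 → V/F = 0.726
Converged at V/F = 0.726.

V/F = 0.726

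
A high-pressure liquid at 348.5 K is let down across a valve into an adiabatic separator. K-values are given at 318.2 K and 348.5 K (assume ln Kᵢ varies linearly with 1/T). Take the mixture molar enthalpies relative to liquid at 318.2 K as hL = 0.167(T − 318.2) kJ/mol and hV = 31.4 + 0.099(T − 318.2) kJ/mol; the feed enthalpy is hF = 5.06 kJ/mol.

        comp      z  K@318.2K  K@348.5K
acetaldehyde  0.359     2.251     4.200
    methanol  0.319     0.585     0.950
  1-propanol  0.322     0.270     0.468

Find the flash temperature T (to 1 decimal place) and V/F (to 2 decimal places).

T = 319.8 K, V/F = 0.15

Adiabatic flash: solve Rachford–Rice at each trial T, then check hF = ψ·hV(T) + (1−ψ)·hL(T).
  T = 318.2 K: K = (2.251, 0.585, 0.270), RR gives ψ = 0.111, H_out = 3.476 kJ/mol
  T = 348.5 K: K = (4.200, 0.950, 0.468), RR gives ψ = 0.814, H_out = 28.938 kJ/mol
  T = 333.4 K: K = (3.122, 0.754, 0.360), RR gives ψ = 0.467, H_out = 16.734 kJ/mol
  T = 325.8 K: K = (2.661, 0.666, 0.313), RR gives ψ = 0.301, H_out = 10.577 kJ/mol
  T = 322.0 K: K = (2.450, 0.625, 0.291), RR gives ψ = 0.211, H_out = 7.210 kJ/mol
  T = 320.1 K: K = (2.349, 0.605, 0.280), RR gives ψ = 0.163, H_out = 5.399 kJ/mol
Linear interpolation between T = 318.2 (H_out = 3.476) and T = 320.1 (H_out = 5.399) on hF = 5.06 gives T ≈ 319.8 K, at which ψ = 0.15.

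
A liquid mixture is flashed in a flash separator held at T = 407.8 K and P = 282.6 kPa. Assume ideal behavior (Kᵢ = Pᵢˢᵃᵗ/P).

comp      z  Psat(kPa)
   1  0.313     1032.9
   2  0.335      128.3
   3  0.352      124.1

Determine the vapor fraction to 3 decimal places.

Raoult's law: Kᵢ = Pᵢˢᵃᵗ/P = Pᵢˢᵃᵗ/282.6.
  K_1 = 1032.9/282.6 = 3.65499, K_2 = 128.3/282.6 = 0.45400, K_3 = 124.1/282.6 = 0.43914
Iterate (Newton) starting at ψ = 0.5:
  ψ = 0.500: g = -0.1689, g' = -0.810 → ψ = 0.291
  ψ = 0.291: g = 0.0149, g' = -1.001 → ψ = 0.306
  ψ = 0.306: g = 0.0002, g' = -0.976 → ψ = 0.307
Converged at ψ = 0.307.

ψ = 0.307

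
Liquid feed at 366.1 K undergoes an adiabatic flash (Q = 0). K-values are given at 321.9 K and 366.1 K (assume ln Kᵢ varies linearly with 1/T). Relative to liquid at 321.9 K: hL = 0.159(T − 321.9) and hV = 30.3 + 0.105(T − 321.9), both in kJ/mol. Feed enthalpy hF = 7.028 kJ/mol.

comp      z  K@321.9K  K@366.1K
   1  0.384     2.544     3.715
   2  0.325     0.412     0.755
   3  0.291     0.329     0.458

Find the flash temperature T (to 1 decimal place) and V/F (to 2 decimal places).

T = 323.1 K, V/F = 0.23

Adiabatic flash: solve Rachford–Rice at each trial T, then check hF = ψ·hV(T) + (1−ψ)·hL(T).
  T = 321.9 K: K = (2.544, 0.412, 0.329), RR gives ψ = 0.213, H_out = 6.450 kJ/mol
  T = 366.1 K: K = (3.715, 0.755, 0.458), RR gives ψ = 0.716, H_out = 27.005 kJ/mol
  T = 344.0 K: K = (3.112, 0.569, 0.392), RR gives ψ = 0.448, H_out = 16.553 kJ/mol
  T = 332.9 K: K = (2.822, 0.486, 0.360), RR gives ψ = 0.330, H_out = 11.546 kJ/mol
  T = 327.4 K: K = (2.682, 0.448, 0.344), RR gives ψ = 0.272, H_out = 9.033 kJ/mol
  T = 324.6 K: K = (2.611, 0.430, 0.337), RR gives ψ = 0.242, H_out = 7.730 kJ/mol
  T = 323.2 K: K = (2.576, 0.420, 0.333), RR gives ψ = 0.227, H_out = 7.069 kJ/mol
Linear interpolation between T = 321.9 (H_out = 6.450) and T = 323.2 (H_out = 7.069) on hF = 7.028 gives T ≈ 323.1 K, at which ψ = 0.23.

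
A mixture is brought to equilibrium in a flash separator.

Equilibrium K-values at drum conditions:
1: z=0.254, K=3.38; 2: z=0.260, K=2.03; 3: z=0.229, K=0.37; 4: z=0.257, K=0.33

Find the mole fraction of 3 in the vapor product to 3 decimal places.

y_3 = 0.122

Rachford–Rice: g(V/F) = Σ zᵢ(Kᵢ−1)/(1+V/F(Kᵢ−1)) = 0.
g(0) = ΣzᵢKᵢ − 1 = 0.556 and g(1) = 1 − Σzᵢ/Kᵢ = -0.601, so a root lies in (0, 1).
Iterate (Newton) starting at V/F = 0.34:
  V/F = 0.340: g = 0.1259, g' = -0.932 → V/F = 0.475
  V/F = 0.475: g = 0.0050, g' = -0.875 → V/F = 0.481
Converged at V/F = 0.481.
Compositions from xᵢ = zᵢ/(1+V/F(Kᵢ−1)), yᵢ = Kᵢxᵢ:
  1: x = 0.118, y = 0.400
  2: x = 0.174, y = 0.353
  3: x = 0.329, y = 0.122
  4: x = 0.379, y = 0.125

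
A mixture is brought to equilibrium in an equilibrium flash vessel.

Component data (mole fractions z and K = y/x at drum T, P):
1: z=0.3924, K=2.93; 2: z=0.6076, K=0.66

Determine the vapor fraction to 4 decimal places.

ψ = 0.8393

Material balance + equilibrium reduce to Σ zᵢ(Kᵢ−1)/(1+ψ(Kᵢ−1)) = 0.
Check two-phase: ΣzᵢKᵢ = 1.5507 > 1 and Σzᵢ/Kᵢ = 1.0545 > 1, so g(0) = 0.5507 > 0 and g(1) = -0.0545 < 0.
Binary case is linear: z₁(K₁−1)(1+ψ(K₂−1)) + z₂(K₂−1)(1+ψ(K₁−1)) = 0
⇒ ψ = [z₁(K₁−1)+z₂(K₂−1)] / [−(K₁−1)(K₂−1)] = 0.55075/0.65620 = 0.8393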